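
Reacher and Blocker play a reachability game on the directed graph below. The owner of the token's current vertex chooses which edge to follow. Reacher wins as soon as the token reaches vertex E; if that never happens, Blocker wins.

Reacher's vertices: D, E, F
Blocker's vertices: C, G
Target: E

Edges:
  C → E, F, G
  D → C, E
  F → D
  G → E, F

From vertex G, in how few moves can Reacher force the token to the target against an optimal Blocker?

A0 = {E}
A1: add {D} — D (Reacher) has D→E.
A2: add {F} — F (Reacher) has F→D.
A3: add {G} — G (Blocker): all of {E, F} already in.
G enters the attractor at level 3, so Reacher can force the target in 3 moves from there.

3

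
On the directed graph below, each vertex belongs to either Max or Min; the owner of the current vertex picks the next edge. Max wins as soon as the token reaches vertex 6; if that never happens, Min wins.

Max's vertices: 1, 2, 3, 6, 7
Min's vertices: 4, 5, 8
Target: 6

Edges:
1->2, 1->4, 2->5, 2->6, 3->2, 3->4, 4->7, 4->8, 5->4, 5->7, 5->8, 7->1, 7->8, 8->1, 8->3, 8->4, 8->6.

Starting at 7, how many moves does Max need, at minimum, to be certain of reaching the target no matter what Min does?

A0 = {6}
A1: add {2} — 2 (Max) has 2→6.
A2: add {1, 3} — 1 (Max) has 1→2; 3 (Max) has 3→2.
A3: add {7} — 7 (Max) has 7→1.
A4 = A3; e.g. 4 (Min) can still go to 8. Fixed point.
7 enters the attractor at level 3, so Max can force the target in 3 moves from there.

3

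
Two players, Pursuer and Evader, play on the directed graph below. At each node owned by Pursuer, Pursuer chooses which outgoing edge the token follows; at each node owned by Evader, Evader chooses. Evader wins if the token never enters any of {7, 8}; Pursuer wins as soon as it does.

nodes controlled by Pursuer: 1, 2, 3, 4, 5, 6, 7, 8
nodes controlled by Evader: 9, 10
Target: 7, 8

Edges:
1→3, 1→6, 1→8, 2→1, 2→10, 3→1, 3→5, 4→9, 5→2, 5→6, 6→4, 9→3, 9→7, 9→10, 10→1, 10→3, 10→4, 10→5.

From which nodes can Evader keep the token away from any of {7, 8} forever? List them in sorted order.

4, 6, 9, 10

A0 = {7, 8}
A1: add {1} — 1 (Pursuer) has 1→8.
A2: add {2, 3} — 2 (Pursuer) has 2→1; 3 (Pursuer) has 3→1.
A3: add {5} — 5 (Pursuer) has 5→2.
A4 = A3; e.g. 4 (Pursuer) has no edge into A3. Fixed point.
Pursuer's attractor = {1, 2, 3, 5, 7, 8}; Evader avoids the target exactly from the complement.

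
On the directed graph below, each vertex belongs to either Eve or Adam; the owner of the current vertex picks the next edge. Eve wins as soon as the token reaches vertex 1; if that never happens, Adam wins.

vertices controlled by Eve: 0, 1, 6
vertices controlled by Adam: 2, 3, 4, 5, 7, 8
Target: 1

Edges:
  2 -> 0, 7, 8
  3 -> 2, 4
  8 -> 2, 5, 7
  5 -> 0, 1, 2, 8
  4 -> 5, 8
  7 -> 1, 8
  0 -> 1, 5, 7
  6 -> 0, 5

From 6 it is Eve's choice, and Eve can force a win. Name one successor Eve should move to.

A0 = {1}
A1: add {0} — 0 (Eve) has 0→1.
A2: add {6} — 6 (Eve) has 6→0.
A3 = A2; e.g. 2 (Adam) can still go to 7. Fixed point.
From 6, successor 0 is in the attractor (rank 1); the other successor 5 is not.

0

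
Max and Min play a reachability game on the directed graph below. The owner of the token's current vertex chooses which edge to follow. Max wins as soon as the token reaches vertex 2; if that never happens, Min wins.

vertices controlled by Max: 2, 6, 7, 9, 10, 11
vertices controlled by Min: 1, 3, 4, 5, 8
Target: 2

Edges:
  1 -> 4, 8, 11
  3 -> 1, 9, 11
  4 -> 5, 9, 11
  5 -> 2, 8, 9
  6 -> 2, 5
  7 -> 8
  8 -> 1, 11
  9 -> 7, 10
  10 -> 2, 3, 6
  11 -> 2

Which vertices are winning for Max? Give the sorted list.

2, 6, 9, 10, 11

A0 = {2}
A1: add {6, 10, 11} — 6 (Max) has 6→2; 10 (Max) has 10→2; 11 (Max) has 11→2.
A2: add {9} — 9 (Max) has 9→10.
A3 = A2; e.g. 1 (Min) can still go to 4. Fixed point.
Max's winning region = {2, 6, 9, 10, 11}.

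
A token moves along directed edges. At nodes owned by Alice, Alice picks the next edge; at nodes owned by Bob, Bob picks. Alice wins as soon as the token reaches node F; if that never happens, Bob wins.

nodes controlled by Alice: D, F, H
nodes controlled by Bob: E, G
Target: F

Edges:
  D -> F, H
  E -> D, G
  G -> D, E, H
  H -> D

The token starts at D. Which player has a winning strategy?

A0 = {F}
A1: add {D} — D (Alice) has D→F.
D ∈ A1, so Alice can force the target.

Alice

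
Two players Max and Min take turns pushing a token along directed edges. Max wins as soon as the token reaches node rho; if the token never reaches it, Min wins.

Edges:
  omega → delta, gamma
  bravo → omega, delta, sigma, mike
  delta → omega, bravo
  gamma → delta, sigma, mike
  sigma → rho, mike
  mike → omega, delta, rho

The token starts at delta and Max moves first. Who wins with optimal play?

Min

Track states (vertex, player-to-move).
A0 = {(rho,Max), (rho,Min)}
A1: add {(sigma,Max), (mike,Max)}.
A2: add {(sigma,Min)}.
A3: add {(bravo,Max), (gamma,Max)}.
A4 = A3; e.g. (omega,Max) stays out. (delta,Max) never enters ⇒ Min avoids the target.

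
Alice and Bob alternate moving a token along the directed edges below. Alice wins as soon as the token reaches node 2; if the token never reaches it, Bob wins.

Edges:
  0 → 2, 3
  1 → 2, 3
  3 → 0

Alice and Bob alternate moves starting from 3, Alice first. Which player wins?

Bob

Track states (vertex, player-to-move).
A0 = {(2,Alice), (2,Bob)}
A1: add {(0,Alice), (1,Alice)}.
A2: add {(3,Bob)}.
A3 = A2; e.g. (0,Bob) stays out. (3,Alice) never enters ⇒ Bob avoids the target.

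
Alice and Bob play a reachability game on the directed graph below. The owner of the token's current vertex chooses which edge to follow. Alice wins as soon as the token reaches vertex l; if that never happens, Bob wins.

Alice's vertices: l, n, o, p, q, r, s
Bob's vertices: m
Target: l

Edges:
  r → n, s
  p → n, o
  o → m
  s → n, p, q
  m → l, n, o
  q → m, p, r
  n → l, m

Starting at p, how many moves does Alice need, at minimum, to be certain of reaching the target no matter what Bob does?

2

A0 = {l}
A1: add {n} — n (Alice) has n→l.
A2: add {p, r, s} — p (Alice) has p→n; r (Alice) has r→n; s (Alice) has s→n.
p enters the attractor at level 2, so Alice can force the target in 2 moves from there.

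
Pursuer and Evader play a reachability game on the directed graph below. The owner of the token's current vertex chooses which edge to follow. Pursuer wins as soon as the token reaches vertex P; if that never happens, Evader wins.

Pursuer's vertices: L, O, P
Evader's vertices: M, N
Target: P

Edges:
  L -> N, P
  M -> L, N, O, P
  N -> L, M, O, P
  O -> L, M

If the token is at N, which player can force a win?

Evader

A0 = {P}
A1: add {L} — L (Pursuer) has L→P.
A2: add {O} — O (Pursuer) has O→L.
A3 = A2; e.g. M (Evader) can still go to N. Fixed point.
N never enters the attractor, so Evader can avoid the target forever.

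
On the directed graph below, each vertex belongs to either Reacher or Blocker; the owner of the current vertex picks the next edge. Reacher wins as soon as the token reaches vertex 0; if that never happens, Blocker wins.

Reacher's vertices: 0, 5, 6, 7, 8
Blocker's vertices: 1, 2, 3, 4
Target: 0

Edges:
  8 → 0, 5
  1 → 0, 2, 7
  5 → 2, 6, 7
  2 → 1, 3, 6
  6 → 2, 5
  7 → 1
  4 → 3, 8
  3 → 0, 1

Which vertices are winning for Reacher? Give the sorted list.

0, 8

A0 = {0}
A1: add {8} — 8 (Reacher) has 8→0.
A2 = A1; e.g. 1 (Blocker) can still go to 2. Fixed point.
Reacher's winning region = {0, 8}.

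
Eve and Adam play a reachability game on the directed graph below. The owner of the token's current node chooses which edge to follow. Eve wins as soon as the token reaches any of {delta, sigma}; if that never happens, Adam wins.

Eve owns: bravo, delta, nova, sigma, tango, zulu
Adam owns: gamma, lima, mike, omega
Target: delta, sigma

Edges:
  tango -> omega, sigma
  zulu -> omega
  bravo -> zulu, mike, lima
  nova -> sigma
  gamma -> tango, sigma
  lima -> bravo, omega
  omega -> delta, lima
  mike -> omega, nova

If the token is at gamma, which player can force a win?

Eve

A0 = {delta, sigma}
A1: add {nova, tango} — tango (Eve) has tango→sigma; nova (Eve) has nova→sigma.
A2: add {gamma} — gamma (Adam): all of {tango, sigma} already in.
A3 = A2; e.g. bravo (Eve) has no edge into A2. Fixed point.
gamma ∈ A2, so Eve can force the target.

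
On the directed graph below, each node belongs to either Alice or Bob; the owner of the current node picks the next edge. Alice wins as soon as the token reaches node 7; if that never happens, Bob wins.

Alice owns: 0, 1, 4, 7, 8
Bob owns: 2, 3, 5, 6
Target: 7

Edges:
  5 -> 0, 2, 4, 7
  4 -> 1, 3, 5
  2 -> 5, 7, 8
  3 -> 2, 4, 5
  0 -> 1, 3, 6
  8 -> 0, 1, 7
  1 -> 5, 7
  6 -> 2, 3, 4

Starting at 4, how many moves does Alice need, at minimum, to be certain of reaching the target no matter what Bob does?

2

A0 = {7}
A1: add {1, 8} — 1 (Alice) has 1→7; 8 (Alice) has 8→7.
A2: add {0, 4} — 0 (Alice) has 0→1; 4 (Alice) has 4→1.
A3 = A2; e.g. 2 (Bob) can still go to 5. Fixed point.
4 enters the attractor at level 2, so Alice can force the target in 2 moves from there.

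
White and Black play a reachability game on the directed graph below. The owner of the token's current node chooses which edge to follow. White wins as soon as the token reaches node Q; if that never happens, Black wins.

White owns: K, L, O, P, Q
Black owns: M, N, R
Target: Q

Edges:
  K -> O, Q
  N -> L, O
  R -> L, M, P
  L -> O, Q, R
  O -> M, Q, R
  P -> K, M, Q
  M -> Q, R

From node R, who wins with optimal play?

A0 = {Q}
A1: add {K, L, O, P} — K (White) has K→Q; L (White) has L→Q; O (White) has O→Q; P (White) has P→Q.
A2: add {N} — N (Black): all of {L, O} already in.
A3 = A2; e.g. M (Black) can still go to R. Fixed point.
R never enters the attractor, so Black can avoid the target forever.

Black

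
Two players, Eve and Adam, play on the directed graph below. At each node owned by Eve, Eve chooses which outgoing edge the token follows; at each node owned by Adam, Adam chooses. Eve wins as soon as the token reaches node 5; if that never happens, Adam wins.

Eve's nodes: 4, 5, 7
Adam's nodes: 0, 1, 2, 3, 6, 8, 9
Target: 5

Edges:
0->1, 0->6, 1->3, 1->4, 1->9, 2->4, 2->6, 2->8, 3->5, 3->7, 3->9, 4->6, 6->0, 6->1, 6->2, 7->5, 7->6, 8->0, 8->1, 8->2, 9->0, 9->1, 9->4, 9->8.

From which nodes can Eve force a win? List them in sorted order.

A0 = {5}
A1: add {7} — 7 (Eve) has 7→5.
A2 = A1; e.g. 0 (Adam) can still go to 1. Fixed point.
Eve's winning region = {5, 7}.

5, 7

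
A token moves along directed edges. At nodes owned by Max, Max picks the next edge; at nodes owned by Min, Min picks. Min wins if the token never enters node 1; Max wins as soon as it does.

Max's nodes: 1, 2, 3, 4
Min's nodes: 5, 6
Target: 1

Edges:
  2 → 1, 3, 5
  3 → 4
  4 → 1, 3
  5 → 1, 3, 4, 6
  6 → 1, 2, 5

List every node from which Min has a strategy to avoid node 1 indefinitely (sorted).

5, 6

A0 = {1}
A1: add {2, 4} — 2 (Max) has 2→1; 4 (Max) has 4→1.
A2: add {3} — 3 (Max) has 3→4.
A3 = A2; e.g. 5 (Min) can still go to 6. Fixed point.
Max's attractor = {1, 2, 3, 4}; Min avoids the target exactly from the complement.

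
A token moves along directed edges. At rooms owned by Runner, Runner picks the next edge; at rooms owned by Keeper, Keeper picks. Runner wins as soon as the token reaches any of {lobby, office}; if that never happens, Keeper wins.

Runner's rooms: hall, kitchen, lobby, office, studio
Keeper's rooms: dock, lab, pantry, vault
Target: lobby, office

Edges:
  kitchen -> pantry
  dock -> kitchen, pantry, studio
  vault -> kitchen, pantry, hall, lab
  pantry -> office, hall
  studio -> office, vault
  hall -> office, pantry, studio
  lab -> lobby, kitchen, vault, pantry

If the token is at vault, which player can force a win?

A0 = {lobby, office}
A1: add {hall, studio} — studio (Runner) has studio→office; hall (Runner) has hall→office.
A2: add {pantry} — pantry (Keeper): all of {office, hall} already in.
A3: add {kitchen} — kitchen (Runner) has kitchen→pantry.
A4: add {dock} — dock (Keeper): all of {kitchen, pantry, studio} already in.
A5 = A4; e.g. vault (Keeper) can still go to lab. Fixed point.
vault never enters the attractor, so Keeper can avoid the target forever.

Keeper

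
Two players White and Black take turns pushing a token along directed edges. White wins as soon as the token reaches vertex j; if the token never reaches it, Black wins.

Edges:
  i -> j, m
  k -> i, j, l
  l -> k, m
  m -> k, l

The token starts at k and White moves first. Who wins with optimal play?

Track states (vertex, player-to-move).
A0 = {(j,White), (j,Black)}
A1: add {(i,White), (k,White)}.
(k,White) ∈ A1 ⇒ White forces the target.

White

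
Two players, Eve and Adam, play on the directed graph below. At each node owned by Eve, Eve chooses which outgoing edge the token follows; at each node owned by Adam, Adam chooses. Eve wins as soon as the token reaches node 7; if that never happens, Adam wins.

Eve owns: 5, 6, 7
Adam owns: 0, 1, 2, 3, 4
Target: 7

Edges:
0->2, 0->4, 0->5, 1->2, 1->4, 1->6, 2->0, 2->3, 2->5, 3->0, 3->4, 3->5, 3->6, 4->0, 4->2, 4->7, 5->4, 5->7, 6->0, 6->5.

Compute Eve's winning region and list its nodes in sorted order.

5, 6, 7

A0 = {7}
A1: add {5} — 5 (Eve) has 5→7.
A2: add {6} — 6 (Eve) has 6→5.
A3 = A2; e.g. 0 (Adam) can still go to 2. Fixed point.
Eve's winning region = {5, 6, 7}.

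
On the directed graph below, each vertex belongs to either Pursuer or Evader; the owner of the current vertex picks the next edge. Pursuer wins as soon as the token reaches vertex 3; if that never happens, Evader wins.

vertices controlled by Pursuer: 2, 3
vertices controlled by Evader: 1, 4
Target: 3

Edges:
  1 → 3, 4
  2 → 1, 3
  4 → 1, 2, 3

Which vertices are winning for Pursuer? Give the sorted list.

A0 = {3}
A1: add {2} — 2 (Pursuer) has 2→3.
A2 = A1; e.g. 1 (Evader) can still go to 4. Fixed point.
Pursuer's winning region = {2, 3}.

2, 3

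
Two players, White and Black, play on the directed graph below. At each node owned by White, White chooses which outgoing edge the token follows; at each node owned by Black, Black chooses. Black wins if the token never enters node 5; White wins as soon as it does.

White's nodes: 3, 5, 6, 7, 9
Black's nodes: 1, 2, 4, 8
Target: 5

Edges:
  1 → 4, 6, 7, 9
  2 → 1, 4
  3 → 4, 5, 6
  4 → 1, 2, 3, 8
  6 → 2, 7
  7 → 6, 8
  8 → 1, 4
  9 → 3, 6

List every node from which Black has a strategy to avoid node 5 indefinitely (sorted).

1, 2, 4, 6, 7, 8

A0 = {5}
A1: add {3} — 3 (White) has 3→5.
A2: add {9} — 9 (White) has 9→3.
A3 = A2; e.g. 1 (Black) can still go to 4. Fixed point.
White's attractor = {3, 5, 9}; Black avoids the target exactly from the complement.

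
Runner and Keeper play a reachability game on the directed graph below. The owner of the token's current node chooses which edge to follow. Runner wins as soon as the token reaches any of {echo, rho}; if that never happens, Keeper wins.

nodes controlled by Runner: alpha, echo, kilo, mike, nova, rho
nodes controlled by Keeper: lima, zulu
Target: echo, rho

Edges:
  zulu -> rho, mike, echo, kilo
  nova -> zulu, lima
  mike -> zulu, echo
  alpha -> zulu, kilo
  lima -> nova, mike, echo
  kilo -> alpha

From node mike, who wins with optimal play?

Runner

A0 = {echo, rho}
A1: add {mike} — mike (Runner) has mike→echo.
A2 = A1; e.g. zulu (Keeper) can still go to kilo. Fixed point.
mike ∈ A1, so Runner can force the target.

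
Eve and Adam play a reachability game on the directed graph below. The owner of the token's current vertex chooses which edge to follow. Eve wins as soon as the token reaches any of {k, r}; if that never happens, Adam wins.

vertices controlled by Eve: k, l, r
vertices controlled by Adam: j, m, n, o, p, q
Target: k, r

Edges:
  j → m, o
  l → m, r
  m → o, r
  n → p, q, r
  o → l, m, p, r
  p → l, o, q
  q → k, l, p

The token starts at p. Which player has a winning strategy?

A0 = {k, r}
A1: add {l} — l (Eve) has l→r.
A2 = A1; e.g. j (Adam) can still go to m. Fixed point.
p never enters the attractor, so Adam can avoid the target forever.

Adam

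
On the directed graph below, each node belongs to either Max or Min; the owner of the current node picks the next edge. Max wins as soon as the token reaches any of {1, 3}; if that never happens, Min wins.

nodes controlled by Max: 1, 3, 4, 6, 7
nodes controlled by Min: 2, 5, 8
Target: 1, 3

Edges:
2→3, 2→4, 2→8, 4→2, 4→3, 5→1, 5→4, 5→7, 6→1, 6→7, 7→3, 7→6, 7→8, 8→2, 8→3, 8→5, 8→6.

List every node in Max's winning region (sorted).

1, 3, 4, 5, 6, 7

A0 = {1, 3}
A1: add {4, 6, 7} — 4 (Max) has 4→3; 6 (Max) has 6→1; 7 (Max) has 7→3.
A2: add {5} — 5 (Min): all of {1, 4, 7} already in.
A3 = A2; e.g. 2 (Min) can still go to 8. Fixed point.
Max's winning region = {1, 3, 4, 5, 6, 7}.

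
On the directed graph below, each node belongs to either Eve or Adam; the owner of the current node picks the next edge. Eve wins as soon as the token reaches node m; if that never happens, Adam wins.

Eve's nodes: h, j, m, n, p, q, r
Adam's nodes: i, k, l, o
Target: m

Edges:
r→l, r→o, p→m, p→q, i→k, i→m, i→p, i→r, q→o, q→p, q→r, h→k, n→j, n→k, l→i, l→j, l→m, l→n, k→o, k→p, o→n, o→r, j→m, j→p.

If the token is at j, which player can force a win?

A0 = {m}
A1: add {j, p} — j (Eve) has j→m; p (Eve) has p→m.
j ∈ A1, so Eve can force the target.

Eve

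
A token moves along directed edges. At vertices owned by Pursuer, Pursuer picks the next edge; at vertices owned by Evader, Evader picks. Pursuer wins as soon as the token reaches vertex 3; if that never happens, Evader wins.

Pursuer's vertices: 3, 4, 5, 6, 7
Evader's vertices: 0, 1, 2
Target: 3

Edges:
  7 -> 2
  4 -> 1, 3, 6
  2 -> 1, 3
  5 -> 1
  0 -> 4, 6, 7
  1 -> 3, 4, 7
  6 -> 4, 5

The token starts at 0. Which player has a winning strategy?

Evader

A0 = {3}
A1: add {4} — 4 (Pursuer) has 4→3.
A2: add {6} — 6 (Pursuer) has 6→4.
A3 = A2; e.g. 0 (Evader) can still go to 7. Fixed point.
0 never enters the attractor, so Evader can avoid the target forever.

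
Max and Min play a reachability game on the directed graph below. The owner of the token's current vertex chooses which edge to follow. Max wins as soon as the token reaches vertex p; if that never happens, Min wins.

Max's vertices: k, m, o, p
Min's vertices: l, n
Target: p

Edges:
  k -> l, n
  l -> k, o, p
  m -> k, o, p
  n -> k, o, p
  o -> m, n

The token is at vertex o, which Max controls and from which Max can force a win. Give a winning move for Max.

A0 = {p}
A1: add {m} — m (Max) has m→p.
A2: add {o} — o (Max) has o→m.
A3 = A2; e.g. k (Max) has no edge into A2. Fixed point.
From o, successor m is in the attractor (rank 1); the other successor n is not.

m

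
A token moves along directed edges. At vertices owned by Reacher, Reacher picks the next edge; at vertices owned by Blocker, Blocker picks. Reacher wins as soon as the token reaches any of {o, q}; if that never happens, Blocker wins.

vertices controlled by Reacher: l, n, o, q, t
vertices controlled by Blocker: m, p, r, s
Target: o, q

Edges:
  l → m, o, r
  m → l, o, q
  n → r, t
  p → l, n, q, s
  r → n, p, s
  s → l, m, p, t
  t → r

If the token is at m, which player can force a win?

A0 = {o, q}
A1: add {l} — l (Reacher) has l→o.
A2: add {m} — m (Blocker): all of {l, o, q} already in.
A3 = A2; e.g. n (Reacher) has no edge into A2. Fixed point.
m ∈ A2, so Reacher can force the target.

Reacher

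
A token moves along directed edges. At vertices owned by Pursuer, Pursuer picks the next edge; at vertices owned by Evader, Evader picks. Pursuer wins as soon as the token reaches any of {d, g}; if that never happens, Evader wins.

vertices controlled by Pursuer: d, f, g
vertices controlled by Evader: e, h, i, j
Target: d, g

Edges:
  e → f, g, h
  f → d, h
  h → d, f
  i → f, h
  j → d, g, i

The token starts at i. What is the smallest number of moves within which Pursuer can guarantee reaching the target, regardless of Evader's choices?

A0 = {d, g}
A1: add {f} — f (Pursuer) has f→d.
A2: add {h} — h (Evader): all of {d, f} already in.
A3: add {e, i} — e (Evader): all of {f, g, h} already in; i (Evader): all of {f, h} already in.
i enters the attractor at level 3, so Pursuer can force the target in 3 moves from there.

3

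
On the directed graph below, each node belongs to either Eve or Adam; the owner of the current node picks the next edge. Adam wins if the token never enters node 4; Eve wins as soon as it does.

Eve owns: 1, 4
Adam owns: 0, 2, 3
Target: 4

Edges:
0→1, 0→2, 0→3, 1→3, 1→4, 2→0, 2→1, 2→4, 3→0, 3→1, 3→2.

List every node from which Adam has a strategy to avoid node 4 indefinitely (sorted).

0, 2, 3

A0 = {4}
A1: add {1} — 1 (Eve) has 1→4.
A2 = A1; e.g. 0 (Adam) can still go to 2. Fixed point.
Eve's attractor = {1, 4}; Adam avoids the target exactly from the complement.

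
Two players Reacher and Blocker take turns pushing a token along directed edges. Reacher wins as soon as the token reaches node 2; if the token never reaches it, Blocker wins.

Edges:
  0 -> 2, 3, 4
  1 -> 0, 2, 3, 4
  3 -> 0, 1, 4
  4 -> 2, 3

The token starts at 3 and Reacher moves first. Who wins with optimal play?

Track states (vertex, player-to-move).
A0 = {(2,Reacher), (2,Blocker)}
A1: add {(0,Reacher), (1,Reacher), (4,Reacher)}.
A2: add {(3,Blocker)}.
A3 = A2; e.g. (0,Blocker) stays out. (3,Reacher) never enters ⇒ Blocker avoids the target.

Blocker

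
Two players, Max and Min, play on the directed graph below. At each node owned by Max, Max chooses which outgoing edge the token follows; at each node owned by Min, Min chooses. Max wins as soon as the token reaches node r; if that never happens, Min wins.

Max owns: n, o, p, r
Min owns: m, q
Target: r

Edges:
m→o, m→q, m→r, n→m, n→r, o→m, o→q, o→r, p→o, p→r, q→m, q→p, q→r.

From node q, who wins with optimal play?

Min

A0 = {r}
A1: add {n, o, p} — n (Max) has n→r; o (Max) has o→r; p (Max) has p→r.
A2 = A1; e.g. m (Min) can still go to q. Fixed point.
q never enters the attractor, so Min can avoid the target forever.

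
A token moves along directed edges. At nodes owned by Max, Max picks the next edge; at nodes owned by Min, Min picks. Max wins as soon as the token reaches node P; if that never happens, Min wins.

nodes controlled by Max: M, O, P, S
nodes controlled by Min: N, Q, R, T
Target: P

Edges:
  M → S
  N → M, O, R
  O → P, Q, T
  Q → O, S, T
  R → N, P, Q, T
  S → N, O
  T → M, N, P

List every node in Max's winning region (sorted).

A0 = {P}
A1: add {O} — O (Max) has O→P.
A2: add {S} — S (Max) has S→O.
A3: add {M} — M (Max) has M→S.
A4 = A3; e.g. N (Min) can still go to R. Fixed point.
Max's winning region = {M, O, P, S}.

M, O, P, S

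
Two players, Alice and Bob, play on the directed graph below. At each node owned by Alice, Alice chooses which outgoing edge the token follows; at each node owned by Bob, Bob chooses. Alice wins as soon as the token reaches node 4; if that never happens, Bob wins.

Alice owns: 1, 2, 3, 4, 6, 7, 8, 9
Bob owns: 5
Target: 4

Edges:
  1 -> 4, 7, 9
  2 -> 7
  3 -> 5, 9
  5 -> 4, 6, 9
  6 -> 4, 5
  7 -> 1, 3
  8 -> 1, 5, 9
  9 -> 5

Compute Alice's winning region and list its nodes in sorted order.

A0 = {4}
A1: add {1, 6} — 1 (Alice) has 1→4; 6 (Alice) has 6→4.
A2: add {7, 8} — 7 (Alice) has 7→1; 8 (Alice) has 8→1.
A3: add {2} — 2 (Alice) has 2→7.
A4 = A3; e.g. 3 (Alice) has no edge into A3. Fixed point.
Alice's winning region = {1, 2, 4, 6, 7, 8}.

1, 2, 4, 6, 7, 8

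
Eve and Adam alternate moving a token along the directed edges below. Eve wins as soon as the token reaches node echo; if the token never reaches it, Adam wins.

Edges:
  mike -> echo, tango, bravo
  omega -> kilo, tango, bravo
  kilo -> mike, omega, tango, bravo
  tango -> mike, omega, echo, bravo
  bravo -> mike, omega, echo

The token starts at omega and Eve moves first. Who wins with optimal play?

Track states (vertex, player-to-move).
A0 = {(echo,Eve), (echo,Adam)}
A1: add {(mike,Eve), (tango,Eve), (bravo,Eve)}.
A2: add {(mike,Adam)}.
A3: add {(kilo,Eve)}.
A4: add {(omega,Adam)}.
A5 = A4; e.g. (omega,Eve) stays out. (omega,Eve) never enters ⇒ Adam avoids the target.

Adam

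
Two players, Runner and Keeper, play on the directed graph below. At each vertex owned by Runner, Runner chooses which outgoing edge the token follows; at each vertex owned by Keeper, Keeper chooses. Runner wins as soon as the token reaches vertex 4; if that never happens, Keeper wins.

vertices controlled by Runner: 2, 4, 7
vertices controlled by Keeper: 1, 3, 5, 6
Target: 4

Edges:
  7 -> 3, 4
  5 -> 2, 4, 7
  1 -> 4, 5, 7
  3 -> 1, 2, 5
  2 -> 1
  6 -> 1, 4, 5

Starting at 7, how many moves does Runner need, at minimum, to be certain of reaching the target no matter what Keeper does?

1

A0 = {4}
A1: add {7} — 7 (Runner) has 7→4.
A2 = A1; e.g. 1 (Keeper) can still go to 5. Fixed point.
7 enters the attractor at level 1, so Runner can force the target in 1 move from there.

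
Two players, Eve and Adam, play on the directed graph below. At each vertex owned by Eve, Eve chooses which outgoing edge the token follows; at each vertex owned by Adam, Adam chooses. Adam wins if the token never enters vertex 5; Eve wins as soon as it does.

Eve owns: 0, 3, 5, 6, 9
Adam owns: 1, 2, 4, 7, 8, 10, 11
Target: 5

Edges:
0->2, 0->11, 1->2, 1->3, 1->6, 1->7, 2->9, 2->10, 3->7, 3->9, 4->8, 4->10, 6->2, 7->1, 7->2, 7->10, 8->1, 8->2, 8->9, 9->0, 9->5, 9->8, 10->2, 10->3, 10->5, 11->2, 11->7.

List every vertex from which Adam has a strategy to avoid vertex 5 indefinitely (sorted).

0, 1, 2, 4, 6, 7, 8, 10, 11

A0 = {5}
A1: add {9} — 9 (Eve) has 9→5.
A2: add {3} — 3 (Eve) has 3→9.
A3 = A2; e.g. 0 (Eve) has no edge into A2. Fixed point.
Eve's attractor = {3, 5, 9}; Adam avoids the target exactly from the complement.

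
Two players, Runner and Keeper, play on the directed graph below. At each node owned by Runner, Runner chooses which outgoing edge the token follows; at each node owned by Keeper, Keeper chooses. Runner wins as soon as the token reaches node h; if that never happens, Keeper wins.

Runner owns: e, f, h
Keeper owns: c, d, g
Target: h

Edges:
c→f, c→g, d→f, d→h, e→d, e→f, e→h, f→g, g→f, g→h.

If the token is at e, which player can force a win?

Runner

A0 = {h}
A1: add {e} — e (Runner) has e→h.
A2 = A1; e.g. c (Keeper) can still go to f. Fixed point.
e ∈ A1, so Runner can force the target.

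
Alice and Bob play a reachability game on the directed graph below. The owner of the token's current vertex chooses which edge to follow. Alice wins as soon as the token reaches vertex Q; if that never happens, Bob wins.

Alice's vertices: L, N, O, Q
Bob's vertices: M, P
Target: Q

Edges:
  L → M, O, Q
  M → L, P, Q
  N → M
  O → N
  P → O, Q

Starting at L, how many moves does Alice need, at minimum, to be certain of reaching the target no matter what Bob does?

1

A0 = {Q}
A1: add {L} — L (Alice) has L→Q.
A2 = A1; e.g. M (Bob) can still go to P. Fixed point.
L enters the attractor at level 1, so Alice can force the target in 1 move from there.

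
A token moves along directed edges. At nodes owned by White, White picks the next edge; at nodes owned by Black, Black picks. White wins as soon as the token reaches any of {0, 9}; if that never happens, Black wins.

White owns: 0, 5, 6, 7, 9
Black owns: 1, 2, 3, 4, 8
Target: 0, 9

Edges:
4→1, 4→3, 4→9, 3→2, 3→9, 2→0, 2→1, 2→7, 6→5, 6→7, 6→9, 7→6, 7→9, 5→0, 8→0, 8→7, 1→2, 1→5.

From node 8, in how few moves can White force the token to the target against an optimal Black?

2

A0 = {0, 9}
A1: add {5, 6, 7} — 5 (White) has 5→0; 6 (White) has 6→9; 7 (White) has 7→9.
A2: add {8} — 8 (Black): all of {0, 7} already in.
A3 = A2; e.g. 1 (Black) can still go to 2. Fixed point.
8 enters the attractor at level 2, so White can force the target in 2 moves from there.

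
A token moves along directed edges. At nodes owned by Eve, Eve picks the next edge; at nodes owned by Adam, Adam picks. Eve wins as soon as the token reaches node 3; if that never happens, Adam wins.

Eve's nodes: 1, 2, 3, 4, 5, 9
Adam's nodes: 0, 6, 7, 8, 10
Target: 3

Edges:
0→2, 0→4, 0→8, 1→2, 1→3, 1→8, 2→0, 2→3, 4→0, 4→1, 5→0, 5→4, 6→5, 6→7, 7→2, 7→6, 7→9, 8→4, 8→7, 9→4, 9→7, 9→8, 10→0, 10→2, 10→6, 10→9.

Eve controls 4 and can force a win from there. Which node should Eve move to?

1

A0 = {3}
A1: add {1, 2} — 1 (Eve) has 1→3; 2 (Eve) has 2→3.
A2: add {4} — 4 (Eve) has 4→1.
A3: add {5, 9} — 5 (Eve) has 5→4; 9 (Eve) has 9→4.
A4 = A3; e.g. 0 (Adam) can still go to 8. Fixed point.
From 4, successor 1 is in the attractor (rank 1); the other successor 0 is not.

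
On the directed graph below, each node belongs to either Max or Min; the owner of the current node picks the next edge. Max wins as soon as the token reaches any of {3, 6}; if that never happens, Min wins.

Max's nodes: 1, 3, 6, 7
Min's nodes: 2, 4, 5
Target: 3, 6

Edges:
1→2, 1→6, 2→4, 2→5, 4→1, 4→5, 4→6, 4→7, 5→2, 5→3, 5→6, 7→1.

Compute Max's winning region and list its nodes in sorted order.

A0 = {3, 6}
A1: add {1} — 1 (Max) has 1→6.
A2: add {7} — 7 (Max) has 7→1.
A3 = A2; e.g. 2 (Min) can still go to 4. Fixed point.
Max's winning region = {1, 3, 6, 7}.

1, 3, 6, 7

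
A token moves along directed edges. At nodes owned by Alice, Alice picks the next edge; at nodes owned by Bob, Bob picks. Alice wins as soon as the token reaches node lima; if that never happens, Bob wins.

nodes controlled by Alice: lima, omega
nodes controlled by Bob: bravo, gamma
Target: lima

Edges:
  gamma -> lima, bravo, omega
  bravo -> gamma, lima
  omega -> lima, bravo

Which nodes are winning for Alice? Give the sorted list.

lima, omega

A0 = {lima}
A1: add {omega} — omega (Alice) has omega→lima.
A2 = A1; e.g. gamma (Bob) can still go to bravo. Fixed point.
Alice's winning region = {lima, omega}.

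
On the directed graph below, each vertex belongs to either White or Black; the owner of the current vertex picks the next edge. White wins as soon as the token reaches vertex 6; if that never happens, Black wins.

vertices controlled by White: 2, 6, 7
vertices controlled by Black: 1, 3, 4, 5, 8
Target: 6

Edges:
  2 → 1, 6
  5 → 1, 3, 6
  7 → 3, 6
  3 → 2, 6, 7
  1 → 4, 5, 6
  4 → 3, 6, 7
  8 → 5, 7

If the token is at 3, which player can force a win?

A0 = {6}
A1: add {2, 7} — 2 (White) has 2→6; 7 (White) has 7→6.
A2: add {3} — 3 (Black): all of {2, 6, 7} already in.
3 ∈ A2, so White can force the target.

White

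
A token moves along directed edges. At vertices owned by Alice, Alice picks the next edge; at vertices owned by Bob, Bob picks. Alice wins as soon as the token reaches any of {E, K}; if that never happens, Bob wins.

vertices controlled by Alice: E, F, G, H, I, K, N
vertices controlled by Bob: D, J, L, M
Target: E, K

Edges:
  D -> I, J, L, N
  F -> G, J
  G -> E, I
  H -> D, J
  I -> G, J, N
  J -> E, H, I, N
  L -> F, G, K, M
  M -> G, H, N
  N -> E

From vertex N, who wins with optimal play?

Alice

A0 = {E, K}
A1: add {G, N} — G (Alice) has G→E; N (Alice) has N→E.
N ∈ A1, so Alice can force the target.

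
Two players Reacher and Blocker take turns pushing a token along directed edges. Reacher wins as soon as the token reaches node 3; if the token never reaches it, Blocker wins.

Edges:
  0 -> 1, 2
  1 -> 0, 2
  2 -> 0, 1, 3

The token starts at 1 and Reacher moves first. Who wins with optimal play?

Blocker

Track states (vertex, player-to-move).
A0 = {(3,Reacher), (3,Blocker)}
A1: add {(2,Reacher)}.
A2 = A1; e.g. (0,Reacher) stays out. (1,Reacher) never enters ⇒ Blocker avoids the target.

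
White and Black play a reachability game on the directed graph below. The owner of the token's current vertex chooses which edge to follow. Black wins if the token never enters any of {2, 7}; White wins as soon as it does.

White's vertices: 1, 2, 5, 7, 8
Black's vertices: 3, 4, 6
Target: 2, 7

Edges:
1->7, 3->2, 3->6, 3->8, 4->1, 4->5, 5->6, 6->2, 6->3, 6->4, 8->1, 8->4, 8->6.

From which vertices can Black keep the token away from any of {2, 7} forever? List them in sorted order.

3, 4, 5, 6

A0 = {2, 7}
A1: add {1} — 1 (White) has 1→7.
A2: add {8} — 8 (White) has 8→1.
A3 = A2; e.g. 3 (Black) can still go to 6. Fixed point.
White's attractor = {1, 2, 7, 8}; Black avoids the target exactly from the complement.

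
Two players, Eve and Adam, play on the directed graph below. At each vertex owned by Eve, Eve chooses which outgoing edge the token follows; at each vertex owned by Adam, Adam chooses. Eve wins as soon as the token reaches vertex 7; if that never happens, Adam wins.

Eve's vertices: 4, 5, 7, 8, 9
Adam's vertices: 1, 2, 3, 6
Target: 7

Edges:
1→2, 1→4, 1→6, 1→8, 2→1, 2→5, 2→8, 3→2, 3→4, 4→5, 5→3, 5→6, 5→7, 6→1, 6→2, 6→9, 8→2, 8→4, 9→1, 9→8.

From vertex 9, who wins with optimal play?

A0 = {7}
A1: add {5} — 5 (Eve) has 5→7.
A2: add {4} — 4 (Eve) has 4→5.
A3: add {8} — 8 (Eve) has 8→4.
A4: add {9} — 9 (Eve) has 9→8.
A5 = A4; e.g. 1 (Adam) can still go to 2. Fixed point.
9 ∈ A4, so Eve can force the target.

Eve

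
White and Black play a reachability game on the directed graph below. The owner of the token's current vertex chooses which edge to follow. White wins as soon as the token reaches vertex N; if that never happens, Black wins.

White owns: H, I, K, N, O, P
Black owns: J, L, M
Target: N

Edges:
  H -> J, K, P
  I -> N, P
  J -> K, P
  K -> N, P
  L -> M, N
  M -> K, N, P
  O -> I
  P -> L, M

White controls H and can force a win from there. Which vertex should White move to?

K

A0 = {N}
A1: add {I, K} — I (White) has I→N; K (White) has K→N.
A2: add {H, O} — H (White) has H→K; O (White) has O→I.
A3 = A2; e.g. J (Black) can still go to P. Fixed point.
From H, successor K is in the attractor (rank 1); the other successors J, P are not.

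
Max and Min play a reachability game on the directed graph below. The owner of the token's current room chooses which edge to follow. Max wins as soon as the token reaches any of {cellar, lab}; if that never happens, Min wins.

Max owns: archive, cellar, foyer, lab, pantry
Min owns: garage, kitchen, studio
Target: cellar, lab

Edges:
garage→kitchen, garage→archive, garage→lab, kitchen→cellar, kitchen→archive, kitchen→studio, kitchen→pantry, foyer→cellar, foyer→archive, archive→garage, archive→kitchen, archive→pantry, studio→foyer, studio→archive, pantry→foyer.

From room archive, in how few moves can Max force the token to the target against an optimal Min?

A0 = {cellar, lab}
A1: add {foyer} — foyer (Max) has foyer→cellar.
A2: add {pantry} — pantry (Max) has pantry→foyer.
A3: add {archive} — archive (Max) has archive→pantry.
archive enters the attractor at level 3, so Max can force the target in 3 moves from there.

3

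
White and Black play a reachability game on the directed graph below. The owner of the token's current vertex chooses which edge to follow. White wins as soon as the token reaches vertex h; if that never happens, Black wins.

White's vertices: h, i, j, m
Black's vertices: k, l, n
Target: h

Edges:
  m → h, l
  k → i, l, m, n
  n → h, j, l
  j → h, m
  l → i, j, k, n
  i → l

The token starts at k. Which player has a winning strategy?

Black

A0 = {h}
A1: add {j, m} — j (White) has j→h; m (White) has m→h.
A2 = A1; e.g. i (White) has no edge into A1. Fixed point.
k never enters the attractor, so Black can avoid the target forever.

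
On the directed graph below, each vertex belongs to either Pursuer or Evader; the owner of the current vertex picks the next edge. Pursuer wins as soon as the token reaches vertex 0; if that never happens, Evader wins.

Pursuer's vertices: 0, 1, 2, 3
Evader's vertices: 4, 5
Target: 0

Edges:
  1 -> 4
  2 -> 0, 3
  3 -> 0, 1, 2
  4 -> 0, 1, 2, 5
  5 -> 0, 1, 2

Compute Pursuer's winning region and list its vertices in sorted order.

A0 = {0}
A1: add {2, 3} — 2 (Pursuer) has 2→0; 3 (Pursuer) has 3→0.
A2 = A1; e.g. 1 (Pursuer) has no edge into A1. Fixed point.
Pursuer's winning region = {0, 2, 3}.

0, 2, 3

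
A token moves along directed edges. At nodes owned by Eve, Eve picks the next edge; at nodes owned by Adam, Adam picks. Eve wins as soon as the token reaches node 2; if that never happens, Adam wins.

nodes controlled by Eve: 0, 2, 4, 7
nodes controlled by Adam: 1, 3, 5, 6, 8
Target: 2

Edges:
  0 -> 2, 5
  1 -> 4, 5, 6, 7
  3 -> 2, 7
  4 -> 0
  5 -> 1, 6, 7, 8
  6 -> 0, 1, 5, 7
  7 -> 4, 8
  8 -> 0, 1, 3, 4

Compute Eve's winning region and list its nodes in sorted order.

0, 2, 3, 4, 7

A0 = {2}
A1: add {0} — 0 (Eve) has 0→2.
A2: add {4} — 4 (Eve) has 4→0.
A3: add {7} — 7 (Eve) has 7→4.
A4: add {3} — 3 (Adam): all of {2, 7} already in.
A5 = A4; e.g. 1 (Adam) can still go to 5. Fixed point.
Eve's winning region = {0, 2, 3, 4, 7}.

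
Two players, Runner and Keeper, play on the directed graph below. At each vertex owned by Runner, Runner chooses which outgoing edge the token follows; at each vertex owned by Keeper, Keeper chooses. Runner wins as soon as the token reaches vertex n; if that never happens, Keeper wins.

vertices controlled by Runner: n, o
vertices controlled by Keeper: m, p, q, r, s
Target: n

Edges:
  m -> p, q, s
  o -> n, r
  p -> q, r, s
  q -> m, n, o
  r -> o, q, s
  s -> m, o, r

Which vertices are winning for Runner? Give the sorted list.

n, o

A0 = {n}
A1: add {o} — o (Runner) has o→n.
A2 = A1; e.g. m (Keeper) can still go to p. Fixed point.
Runner's winning region = {n, o}.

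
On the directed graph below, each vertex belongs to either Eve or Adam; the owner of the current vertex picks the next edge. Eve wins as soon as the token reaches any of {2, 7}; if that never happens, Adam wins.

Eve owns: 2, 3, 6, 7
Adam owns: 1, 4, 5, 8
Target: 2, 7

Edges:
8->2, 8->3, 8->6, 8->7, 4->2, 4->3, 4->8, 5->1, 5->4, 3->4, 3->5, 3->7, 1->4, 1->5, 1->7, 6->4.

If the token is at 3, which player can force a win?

Eve

A0 = {2, 7}
A1: add {3} — 3 (Eve) has 3→7.
A2 = A1; e.g. 1 (Adam) can still go to 4. Fixed point.
3 ∈ A1, so Eve can force the target.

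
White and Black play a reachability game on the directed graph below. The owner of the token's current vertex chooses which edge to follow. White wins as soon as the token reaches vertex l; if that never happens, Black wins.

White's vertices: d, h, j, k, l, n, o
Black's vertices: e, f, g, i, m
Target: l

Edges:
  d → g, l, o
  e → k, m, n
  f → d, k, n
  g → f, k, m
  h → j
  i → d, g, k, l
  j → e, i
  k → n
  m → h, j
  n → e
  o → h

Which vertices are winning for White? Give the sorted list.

d, l

A0 = {l}
A1: add {d} — d (White) has d→l.
A2 = A1; e.g. e (Black) can still go to k. Fixed point.
White's winning region = {d, l}.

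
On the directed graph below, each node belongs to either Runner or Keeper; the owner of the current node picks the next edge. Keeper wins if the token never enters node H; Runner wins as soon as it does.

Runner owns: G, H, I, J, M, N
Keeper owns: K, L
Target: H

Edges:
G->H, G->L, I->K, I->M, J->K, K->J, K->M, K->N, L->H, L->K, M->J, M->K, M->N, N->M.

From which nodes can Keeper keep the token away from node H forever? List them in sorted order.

I, J, K, L, M, N

A0 = {H}
A1: add {G} — G (Runner) has G→H.
A2 = A1; e.g. I (Runner) has no edge into A1. Fixed point.
Runner's attractor = {G, H}; Keeper avoids the target exactly from the complement.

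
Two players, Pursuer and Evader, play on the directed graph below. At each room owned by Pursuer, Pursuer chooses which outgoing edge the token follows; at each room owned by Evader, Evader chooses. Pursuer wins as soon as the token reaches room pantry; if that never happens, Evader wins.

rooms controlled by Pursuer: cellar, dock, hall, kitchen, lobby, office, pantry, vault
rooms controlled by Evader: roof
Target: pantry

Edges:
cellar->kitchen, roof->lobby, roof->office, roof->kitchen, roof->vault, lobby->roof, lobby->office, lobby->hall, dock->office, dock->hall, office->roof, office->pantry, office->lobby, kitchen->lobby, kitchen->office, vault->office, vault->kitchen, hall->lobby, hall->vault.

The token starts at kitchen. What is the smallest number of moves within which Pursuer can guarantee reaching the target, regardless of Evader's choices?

A0 = {pantry}
A1: add {office} — office (Pursuer) has office→pantry.
A2: add {dock, kitchen, lobby, vault} — lobby (Pursuer) has lobby→office; dock (Pursuer) has dock→office; kitchen (Pursuer) has kitchen→office; vault (Pursuer) has vault→office.
kitchen enters the attractor at level 2, so Pursuer can force the target in 2 moves from there.

2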